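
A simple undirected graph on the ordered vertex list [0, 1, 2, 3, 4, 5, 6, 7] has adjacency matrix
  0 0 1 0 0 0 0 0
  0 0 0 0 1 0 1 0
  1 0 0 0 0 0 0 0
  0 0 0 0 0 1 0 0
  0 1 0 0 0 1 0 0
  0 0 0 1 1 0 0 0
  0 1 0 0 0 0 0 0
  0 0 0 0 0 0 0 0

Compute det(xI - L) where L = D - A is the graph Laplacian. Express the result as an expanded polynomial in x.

Each diagonal entry of L is the vertex degree and each off-diagonal entry is -1 where an edge is present, 0 otherwise; in the order [0, 1, 2, 3, 4, 5, 6, 7] the diagonal is [1, 2, 1, 1, 2, 2, 1, 0]. L has integer entries, so p(x) = det(xI - L) has integer coefficients. Expanding the determinant yields x^8 - 10x^7 + 37x^6 - 62x^5 + 45x^4 - 10x^3. The constant term is 0 because L is singular (the all-ones vector lies in its kernel).

x^8 - 10x^7 + 37x^6 - 62x^5 + 45x^4 - 10x^3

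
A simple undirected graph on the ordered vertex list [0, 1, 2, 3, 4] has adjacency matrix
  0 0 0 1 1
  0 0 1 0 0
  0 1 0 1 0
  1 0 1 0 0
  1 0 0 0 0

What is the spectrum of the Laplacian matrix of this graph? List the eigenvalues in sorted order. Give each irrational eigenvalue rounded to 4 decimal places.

[0, 0.3820, 1.3820, 2.6180, 3.6180]

Reading degrees in the order [0, 1, 2, 3, 4] gives [2, 1, 2, 2, 1]; set D = diag(2, 1, 2, 2, 1) and form L = D - A. L is symmetric positive semidefinite, so every eigenvalue is real and nonnegative. The eigenvalues sum to 8, which equals trace(L) = 2|E|.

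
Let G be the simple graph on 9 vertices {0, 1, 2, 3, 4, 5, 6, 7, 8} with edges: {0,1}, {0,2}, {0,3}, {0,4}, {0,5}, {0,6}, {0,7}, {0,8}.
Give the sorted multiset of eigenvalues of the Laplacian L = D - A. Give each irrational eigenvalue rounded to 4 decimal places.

[0, 1, 1, 1, 1, 1, 1, 1, 9]

With the vertex order [0, 1, 2, 3, 4, 5, 6, 7, 8], the degrees are [8, 1, 1, 1, 1, 1, 1, 1, 1], giving D = diag(8, 1, 1, 1, 1, 1, 1, 1, 1) and L = D - A. L is symmetric positive semidefinite, so every eigenvalue is real and nonnegative. The single zero eigenvalue shows the graph is connected. By the matrix-tree theorem the graph has (1/9) * product of the nonzero eigenvalues = 1 spanning tree.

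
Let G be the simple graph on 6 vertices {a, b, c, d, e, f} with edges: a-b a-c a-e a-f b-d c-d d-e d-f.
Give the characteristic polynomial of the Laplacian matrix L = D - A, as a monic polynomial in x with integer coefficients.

Each diagonal entry of L is the vertex degree and each off-diagonal entry is -1 where an edge is present, 0 otherwise; in the order [a, b, c, d, e, f] the diagonal is [4, 2, 2, 4, 2, 2]. The eigenvalues of L are [0, 2, 2, 2, 4, 6]; the characteristic polynomial is the product of (x - lambda_i), which multiplies out to x^6 - 16x^5 + 96x^4 - 272x^3 + 368x^2 - 192x. The constant term is 0 because L is singular (the all-ones vector lies in its kernel). By the matrix-tree theorem the graph has (1/6) * product of the nonzero eigenvalues = 32 spanning trees. There is one zero in the spectrum, matching the 1 component.

x^6 - 16x^5 + 96x^4 - 272x^3 + 368x^2 - 192x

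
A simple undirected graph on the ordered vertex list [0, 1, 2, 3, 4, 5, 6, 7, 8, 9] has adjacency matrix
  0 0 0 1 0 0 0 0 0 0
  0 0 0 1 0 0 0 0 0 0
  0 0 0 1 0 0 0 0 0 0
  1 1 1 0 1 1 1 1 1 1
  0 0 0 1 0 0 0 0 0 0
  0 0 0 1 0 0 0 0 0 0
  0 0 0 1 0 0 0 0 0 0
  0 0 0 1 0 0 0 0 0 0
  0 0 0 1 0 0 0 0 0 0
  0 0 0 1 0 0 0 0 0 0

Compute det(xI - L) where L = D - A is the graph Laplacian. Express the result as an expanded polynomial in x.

Each diagonal entry of L is the vertex degree and each off-diagonal entry is -1 where an edge is present, 0 otherwise; in the order [0, 1, 2, 3, 4, 5, 6, 7, 8, 9] the diagonal is [1, 1, 1, 9, 1, 1, 1, 1, 1, 1]. The eigenvalues of L are [0, 1, 1, 1, 1, 1, 1, 1, 1, 10]; the characteristic polynomial is the product of (x - lambda_i), which multiplies out to x^10 - 18x^9 + 108x^8 - 336x^7 + 630x^6 - 756x^5 + 588x^4 - 288x^3 + 81x^2 - 10x. Since p(0) = det(-L) = 0, x divides p(x). The largest eigenvalue, 10, is at most the vertex count 10.

x^10 - 18x^9 + 108x^8 - 336x^7 + 630x^6 - 756x^5 + 588x^4 - 288x^3 + 81x^2 - 10x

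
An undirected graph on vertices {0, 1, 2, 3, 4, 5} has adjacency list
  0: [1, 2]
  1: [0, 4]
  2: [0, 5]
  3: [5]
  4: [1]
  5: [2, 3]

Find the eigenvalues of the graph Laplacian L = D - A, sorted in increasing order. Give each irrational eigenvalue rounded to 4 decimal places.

Reading degrees in the order [0, 1, 2, 3, 4, 5] gives [2, 2, 2, 1, 1, 2]; set D = diag(2, 2, 2, 1, 1, 2) and form L = D - A. Since every row of L sums to 0, the all-ones vector is in the kernel and 0 is an eigenvalue. The largest eigenvalue, 3.7321, is at most the vertex count 6. The eigenvalues sum to 10, which equals trace(L) = 2|E|.

[0, 0.2679, 1, 2, 3, 3.7321]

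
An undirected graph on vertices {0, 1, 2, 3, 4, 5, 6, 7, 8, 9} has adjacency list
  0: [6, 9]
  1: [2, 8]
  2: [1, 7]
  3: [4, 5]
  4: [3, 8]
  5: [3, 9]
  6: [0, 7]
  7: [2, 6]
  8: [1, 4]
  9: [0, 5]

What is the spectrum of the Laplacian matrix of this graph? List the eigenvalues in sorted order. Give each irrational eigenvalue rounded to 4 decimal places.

[0, 0.3820, 0.3820, 1.3820, 1.3820, 2.6180, 2.6180, 3.6180, 3.6180, 4]

With the vertex order [0, 1, 2, 3, 4, 5, 6, 7, 8, 9], the degrees are [2, 2, 2, 2, 2, 2, 2, 2, 2, 2], giving D = diag(2, 2, 2, 2, 2, 2, 2, 2, 2, 2) and L = D - A. Since every row of L sums to 0, the all-ones vector is in the kernel and 0 is an eigenvalue. By the matrix-tree theorem the graph has (1/10) * product of the nonzero eigenvalues = 10 spanning trees.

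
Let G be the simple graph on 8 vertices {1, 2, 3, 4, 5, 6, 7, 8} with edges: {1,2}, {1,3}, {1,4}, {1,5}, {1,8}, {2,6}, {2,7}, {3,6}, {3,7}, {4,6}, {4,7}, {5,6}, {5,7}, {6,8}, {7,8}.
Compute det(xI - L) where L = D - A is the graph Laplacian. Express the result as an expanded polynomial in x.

Reading degrees in the order [1, 2, 3, 4, 5, 6, 7, 8] gives [5, 3, 3, 3, 3, 5, 5, 3]; set D = diag(5, 3, 3, 3, 3, 5, 5, 3) and form L = D - A. The eigenvalues of L are [0, 3, 3, 3, 3, 5, 5, 8]; the characteristic polynomial is the product of (x - lambda_i), which multiplies out to x^8 - 30x^7 + 375x^6 - 2540x^5 + 10095x^4 - 23598x^3 + 30105x^2 - 16200x. The coefficient of x^7 equals -trace(L) = -30, matching the sum of degrees. There is one zero in the spectrum, matching the 1 component. The largest eigenvalue, 8, is at most the vertex count 8.

x^8 - 30x^7 + 375x^6 - 2540x^5 + 10095x^4 - 23598x^3 + 30105x^2 - 16200x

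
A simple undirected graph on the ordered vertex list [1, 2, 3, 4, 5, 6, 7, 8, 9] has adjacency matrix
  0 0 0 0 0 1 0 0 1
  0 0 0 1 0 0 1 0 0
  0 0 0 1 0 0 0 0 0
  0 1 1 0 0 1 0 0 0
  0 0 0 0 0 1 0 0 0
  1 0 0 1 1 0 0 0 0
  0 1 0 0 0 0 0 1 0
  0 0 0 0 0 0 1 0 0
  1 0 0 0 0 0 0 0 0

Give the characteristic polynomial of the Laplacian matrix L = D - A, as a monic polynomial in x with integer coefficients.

x^9 - 16x^8 + 103x^7 - 344x^6 + 641x^5 - 668x^4 + 371x^3 - 98x^2 + 9x

Reading degrees in the order [1, 2, 3, 4, 5, 6, 7, 8, 9] gives [2, 2, 1, 3, 1, 3, 2, 1, 1]; set D = diag(2, 2, 1, 3, 1, 3, 2, 1, 1) and form L = D - A. L has integer entries, so p(x) = det(xI - L) has integer coefficients. Expanding the determinant yields x^9 - 16x^8 + 103x^7 - 344x^6 + 641x^5 - 668x^4 + 371x^3 - 98x^2 + 9x. The coefficient of x^8 equals -trace(L) = -16, matching the sum of degrees. By the matrix-tree theorem the graph has (1/9) * product of the nonzero eigenvalues = 1 spanning tree. The eigenvalues sum to 16, which equals trace(L) = 2|E|.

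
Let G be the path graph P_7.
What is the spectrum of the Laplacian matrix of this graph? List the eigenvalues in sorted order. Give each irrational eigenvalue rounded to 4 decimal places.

[0, 0.1981, 0.7530, 1.5550, 2.4450, 3.2470, 3.8019]

The graph has 7 vertices and degree multiset [2, 2, 2, 2, 2, 1, 1]; D is the diagonal matrix of degrees and L = D - A. L is symmetric positive semidefinite, so every eigenvalue is real and nonnegative. The single zero eigenvalue shows the graph is connected.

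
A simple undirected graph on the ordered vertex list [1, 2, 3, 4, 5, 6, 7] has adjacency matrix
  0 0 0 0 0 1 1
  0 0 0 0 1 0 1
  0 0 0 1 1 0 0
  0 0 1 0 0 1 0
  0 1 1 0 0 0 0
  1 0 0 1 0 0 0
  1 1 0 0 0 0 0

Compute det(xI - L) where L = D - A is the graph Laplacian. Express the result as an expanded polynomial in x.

Reading degrees in the order [1, 2, 3, 4, 5, 6, 7] gives [2, 2, 2, 2, 2, 2, 2]; set D = diag(2, 2, 2, 2, 2, 2, 2) and form L = D - A. Computing det(xI - L) by cofactor expansion (or equivalently via sum-over-permutations) gives x^7 - 14x^6 + 77x^5 - 210x^4 + 294x^3 - 196x^2 + 49x. The coefficient of x^6 equals -trace(L) = -14, matching the sum of degrees. There is one zero in the spectrum, matching the 1 component.

x^7 - 14x^6 + 77x^5 - 210x^4 + 294x^3 - 196x^2 + 49x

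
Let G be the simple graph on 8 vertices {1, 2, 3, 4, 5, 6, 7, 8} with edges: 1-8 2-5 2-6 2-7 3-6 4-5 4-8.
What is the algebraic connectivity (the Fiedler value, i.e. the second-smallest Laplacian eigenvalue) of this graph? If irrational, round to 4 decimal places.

Reading degrees in the order [1, 2, 3, 4, 5, 6, 7, 8] gives [1, 3, 1, 2, 2, 2, 1, 2]; set D = diag(1, 3, 1, 2, 2, 2, 1, 2) and form L = D - A. The smallest Laplacian eigenvalue is always 0. The next one, lambda_2 = 0.1864, measures how hard the graph is to disconnect: larger values mean better connectivity. The eigenvalues sum to 14, which equals trace(L) = 2|E|.

0.1864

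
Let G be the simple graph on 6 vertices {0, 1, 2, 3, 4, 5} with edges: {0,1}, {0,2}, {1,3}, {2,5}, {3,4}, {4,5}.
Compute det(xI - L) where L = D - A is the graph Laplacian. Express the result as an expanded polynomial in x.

With the vertex order [0, 1, 2, 3, 4, 5], the degrees are [2, 2, 2, 2, 2, 2], giving D = diag(2, 2, 2, 2, 2, 2) and L = D - A. Computing det(xI - L) by cofactor expansion (or equivalently via sum-over-permutations) gives x^6 - 12x^5 + 54x^4 - 112x^3 + 105x^2 - 36x. Since p(0) = det(-L) = 0, x divides p(x). The largest eigenvalue, 4, is at most the vertex count 6. The eigenvalues sum to 12, which equals trace(L) = 2|E|.

x^6 - 12x^5 + 54x^4 - 112x^3 + 105x^2 - 36x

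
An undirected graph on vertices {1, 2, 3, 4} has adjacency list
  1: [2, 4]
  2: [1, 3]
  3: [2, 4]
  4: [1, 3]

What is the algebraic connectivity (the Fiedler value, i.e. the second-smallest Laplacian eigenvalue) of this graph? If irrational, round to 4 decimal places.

With the vertex order [1, 2, 3, 4], the degrees are [2, 2, 2, 2], giving D = diag(2, 2, 2, 2) and L = D - A. The smallest Laplacian eigenvalue is always 0. The next one, lambda_2 = 2, measures how hard the graph is to disconnect: larger values mean better connectivity. The largest eigenvalue, 4, is at most the vertex count 4.

2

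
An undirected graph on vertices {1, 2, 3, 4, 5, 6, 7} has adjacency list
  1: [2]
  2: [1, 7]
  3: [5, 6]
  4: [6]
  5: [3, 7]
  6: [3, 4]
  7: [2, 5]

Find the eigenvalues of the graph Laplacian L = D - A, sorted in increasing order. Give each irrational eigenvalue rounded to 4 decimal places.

[0, 0.1981, 0.7530, 1.5550, 2.4450, 3.2470, 3.8019]

With the vertex order [1, 2, 3, 4, 5, 6, 7], the degrees are [1, 2, 2, 1, 2, 2, 2], giving D = diag(1, 2, 2, 1, 2, 2, 2) and L = D - A. Diagonalising L (or applying a numerical eigensolver to the 7x7 matrix) gives the spectrum above. The single zero eigenvalue shows the graph is connected. The eigenvalues sum to 12, which equals trace(L) = 2|E|. The largest eigenvalue, 3.8019, is at most the vertex count 7.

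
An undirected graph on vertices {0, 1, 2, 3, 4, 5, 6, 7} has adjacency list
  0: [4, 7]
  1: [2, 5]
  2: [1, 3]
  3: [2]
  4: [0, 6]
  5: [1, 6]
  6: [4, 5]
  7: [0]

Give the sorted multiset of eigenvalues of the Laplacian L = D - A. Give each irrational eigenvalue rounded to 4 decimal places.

[0, 0.1522, 0.5858, 1.2346, 2, 2.7654, 3.4142, 3.8478]

Reading degrees in the order [0, 1, 2, 3, 4, 5, 6, 7] gives [2, 2, 2, 1, 2, 2, 2, 1]; set D = diag(2, 2, 2, 1, 2, 2, 2, 1) and form L = D - A. L is symmetric positive semidefinite, so every eigenvalue is real and nonnegative.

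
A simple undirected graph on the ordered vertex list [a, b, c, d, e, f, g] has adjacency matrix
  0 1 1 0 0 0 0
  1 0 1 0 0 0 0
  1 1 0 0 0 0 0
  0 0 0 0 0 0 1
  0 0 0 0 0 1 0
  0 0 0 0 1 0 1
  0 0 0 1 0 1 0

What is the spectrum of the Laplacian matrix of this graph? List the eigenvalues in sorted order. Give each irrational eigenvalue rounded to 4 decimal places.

Reading degrees in the order [a, b, c, d, e, f, g] gives [2, 2, 2, 1, 1, 2, 2]; set D = diag(2, 2, 2, 1, 1, 2, 2) and form L = D - A. Since every row of L sums to 0, the all-ones vector is in the kernel and 0 is an eigenvalue. The 2 zero eigenvalues correspond to the 2 connected components. The largest eigenvalue, 3.4142, is at most the vertex count 7.

[0, 0, 0.5858, 2, 3, 3, 3.4142]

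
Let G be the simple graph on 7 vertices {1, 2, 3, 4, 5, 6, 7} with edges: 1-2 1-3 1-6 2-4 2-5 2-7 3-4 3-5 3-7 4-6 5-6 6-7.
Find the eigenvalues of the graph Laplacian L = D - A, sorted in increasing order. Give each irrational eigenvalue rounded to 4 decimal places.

With the vertex order [1, 2, 3, 4, 5, 6, 7], the degrees are [3, 4, 4, 3, 3, 4, 3], giving D = diag(3, 4, 4, 3, 3, 4, 3) and L = D - A. Diagonalising L (or applying a numerical eigensolver to the 7x7 matrix) gives the spectrum above. By the matrix-tree theorem the graph has (1/7) * product of the nonzero eigenvalues = 432 spanning trees.

[0, 3, 3, 3, 4, 4, 7]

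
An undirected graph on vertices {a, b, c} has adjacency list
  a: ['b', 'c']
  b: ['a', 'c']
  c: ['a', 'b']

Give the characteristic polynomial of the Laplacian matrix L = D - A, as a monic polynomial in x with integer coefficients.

x^3 - 6x^2 + 9x

Each diagonal entry of L is the vertex degree and each off-diagonal entry is -1 where an edge is present, 0 otherwise; in the order [a, b, c] the diagonal is [2, 2, 2]. L has integer entries, so p(x) = det(xI - L) has integer coefficients. Expanding the determinant yields x^3 - 6x^2 + 9x. The constant term is 0 because L is singular (the all-ones vector lies in its kernel). There is one zero in the spectrum, matching the 1 component. The eigenvalues sum to 6, which equals trace(L) = 2|E|.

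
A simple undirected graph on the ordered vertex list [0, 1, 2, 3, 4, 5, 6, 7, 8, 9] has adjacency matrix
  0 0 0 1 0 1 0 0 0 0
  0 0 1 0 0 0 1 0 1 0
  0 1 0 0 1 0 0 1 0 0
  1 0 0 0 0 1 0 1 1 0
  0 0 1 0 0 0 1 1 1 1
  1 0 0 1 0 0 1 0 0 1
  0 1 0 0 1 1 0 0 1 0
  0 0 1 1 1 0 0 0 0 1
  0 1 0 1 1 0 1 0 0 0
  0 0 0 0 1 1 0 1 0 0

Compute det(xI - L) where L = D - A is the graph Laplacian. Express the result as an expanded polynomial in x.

x^10 - 36x^9 + 562x^8 - 4984x^7 + 27609x^6 - 98802x^5 + 227648x^4 - 324284x^3 + 257771x^2 - 86510x

With the vertex order [0, 1, 2, 3, 4, 5, 6, 7, 8, 9], the degrees are [2, 3, 3, 4, 5, 4, 4, 4, 4, 3], giving D = diag(2, 3, 3, 4, 5, 4, 4, 4, 4, 3) and L = D - A. L has integer entries, so p(x) = det(xI - L) has integer coefficients. Expanding the determinant yields x^10 - 36x^9 + 562x^8 - 4984x^7 + 27609x^6 - 98802x^5 + 227648x^4 - 324284x^3 + 257771x^2 - 86510x. The constant term is 0 because L is singular (the all-ones vector lies in its kernel). There is one zero in the spectrum, matching the 1 component.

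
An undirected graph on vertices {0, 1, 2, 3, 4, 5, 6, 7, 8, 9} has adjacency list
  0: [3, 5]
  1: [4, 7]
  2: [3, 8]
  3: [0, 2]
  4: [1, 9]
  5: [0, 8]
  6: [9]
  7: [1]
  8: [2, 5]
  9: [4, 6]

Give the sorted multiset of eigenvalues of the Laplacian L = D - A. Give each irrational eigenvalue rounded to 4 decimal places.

[0, 0, 0.3820, 1.3820, 1.3820, 1.3820, 2.6180, 3.6180, 3.6180, 3.6180]

Reading degrees in the order [0, 1, 2, 3, 4, 5, 6, 7, 8, 9] gives [2, 2, 2, 2, 2, 2, 1, 1, 2, 2]; set D = diag(2, 2, 2, 2, 2, 2, 1, 1, 2, 2) and form L = D - A. Since every row of L sums to 0, the all-ones vector is in the kernel and 0 is an eigenvalue. The 2 zero eigenvalues correspond to the 2 connected components. The largest eigenvalue, 3.6180, is at most the vertex count 10.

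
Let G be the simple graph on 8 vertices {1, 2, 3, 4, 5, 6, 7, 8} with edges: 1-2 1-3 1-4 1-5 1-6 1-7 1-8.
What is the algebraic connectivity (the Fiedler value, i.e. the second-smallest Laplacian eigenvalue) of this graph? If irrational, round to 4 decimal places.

Reading degrees in the order [1, 2, 3, 4, 5, 6, 7, 8] gives [7, 1, 1, 1, 1, 1, 1, 1]; set D = diag(7, 1, 1, 1, 1, 1, 1, 1) and form L = D - A. The smallest Laplacian eigenvalue is always 0. The next one, lambda_2 = 1, measures how hard the graph is to disconnect: larger values mean better connectivity. There is one zero in the spectrum, matching the 1 component.

1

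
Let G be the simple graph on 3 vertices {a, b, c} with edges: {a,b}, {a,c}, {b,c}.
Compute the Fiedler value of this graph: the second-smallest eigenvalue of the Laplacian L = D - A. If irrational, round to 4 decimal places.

Each diagonal entry of L is the vertex degree and each off-diagonal entry is -1 where an edge is present, 0 otherwise; in the order [a, b, c] the diagonal is [2, 2, 2]. The smallest Laplacian eigenvalue is always 0. The next one, lambda_2 = 3, measures how hard the graph is to disconnect: larger values mean better connectivity. There is one zero in the spectrum, matching the 1 component.

3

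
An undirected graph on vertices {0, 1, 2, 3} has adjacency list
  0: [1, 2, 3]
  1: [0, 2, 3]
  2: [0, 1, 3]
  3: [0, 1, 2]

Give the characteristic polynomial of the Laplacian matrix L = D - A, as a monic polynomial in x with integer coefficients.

Each diagonal entry of L is the vertex degree and each off-diagonal entry is -1 where an edge is present, 0 otherwise; in the order [0, 1, 2, 3] the diagonal is [3, 3, 3, 3]. L has integer entries, so p(x) = det(xI - L) has integer coefficients. Expanding the determinant yields x^4 - 12x^3 + 48x^2 - 64x. Since p(0) = det(-L) = 0, x divides p(x). There is one zero in the spectrum, matching the 1 component.

x^4 - 12x^3 + 48x^2 - 64x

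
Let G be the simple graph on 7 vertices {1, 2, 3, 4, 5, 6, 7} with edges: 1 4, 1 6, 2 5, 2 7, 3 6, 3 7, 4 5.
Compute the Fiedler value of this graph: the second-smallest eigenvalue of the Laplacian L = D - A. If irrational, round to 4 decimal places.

0.7530

Reading degrees in the order [1, 2, 3, 4, 5, 6, 7] gives [2, 2, 2, 2, 2, 2, 2]; set D = diag(2, 2, 2, 2, 2, 2, 2) and form L = D - A. The sorted Laplacian eigenvalues are [0, 0.7530, 0.7530, 2.4450, 2.4450, 3.8019, 3.8019]; the algebraic connectivity is the second entry, 0.7530. The eigenvalues sum to 14, which equals trace(L) = 2|E|. The largest eigenvalue, 3.8019, is at most the vertex count 7.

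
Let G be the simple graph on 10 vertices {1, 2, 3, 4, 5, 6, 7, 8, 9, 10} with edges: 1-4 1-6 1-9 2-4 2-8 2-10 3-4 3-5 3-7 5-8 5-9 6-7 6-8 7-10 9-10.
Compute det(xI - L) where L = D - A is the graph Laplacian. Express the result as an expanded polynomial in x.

Reading degrees in the order [1, 2, 3, 4, 5, 6, 7, 8, 9, 10] gives [3, 3, 3, 3, 3, 3, 3, 3, 3, 3]; set D = diag(3, 3, 3, 3, 3, 3, 3, 3, 3, 3) and form L = D - A. L has integer entries, so p(x) = det(xI - L) has integer coefficients. Expanding the determinant yields x^10 - 30x^9 + 390x^8 - 2880x^7 + 13305x^6 - 39882x^5 + 77640x^4 - 94800x^3 + 66000x^2 - 20000x. The coefficient of x^9 equals -trace(L) = -30, matching the sum of degrees. There is one zero in the spectrum, matching the 1 component.

x^10 - 30x^9 + 390x^8 - 2880x^7 + 13305x^6 - 39882x^5 + 77640x^4 - 94800x^3 + 66000x^2 - 20000x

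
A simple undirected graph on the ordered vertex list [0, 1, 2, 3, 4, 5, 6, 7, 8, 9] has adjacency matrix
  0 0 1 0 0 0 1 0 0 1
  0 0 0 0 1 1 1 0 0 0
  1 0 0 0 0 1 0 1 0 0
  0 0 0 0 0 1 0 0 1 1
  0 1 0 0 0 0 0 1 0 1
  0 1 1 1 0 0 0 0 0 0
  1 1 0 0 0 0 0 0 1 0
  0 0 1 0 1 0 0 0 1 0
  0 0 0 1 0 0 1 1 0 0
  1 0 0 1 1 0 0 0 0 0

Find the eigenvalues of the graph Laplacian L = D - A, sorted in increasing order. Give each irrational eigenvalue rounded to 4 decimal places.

[0, 2, 2, 2, 2, 2, 5, 5, 5, 5]

Reading degrees in the order [0, 1, 2, 3, 4, 5, 6, 7, 8, 9] gives [3, 3, 3, 3, 3, 3, 3, 3, 3, 3]; set D = diag(3, 3, 3, 3, 3, 3, 3, 3, 3, 3) and form L = D - A. The multiplicity of 0 as a Laplacian eigenvalue equals the number of connected components. The single zero eigenvalue shows the graph is connected. The largest eigenvalue, 5, is at most the vertex count 10.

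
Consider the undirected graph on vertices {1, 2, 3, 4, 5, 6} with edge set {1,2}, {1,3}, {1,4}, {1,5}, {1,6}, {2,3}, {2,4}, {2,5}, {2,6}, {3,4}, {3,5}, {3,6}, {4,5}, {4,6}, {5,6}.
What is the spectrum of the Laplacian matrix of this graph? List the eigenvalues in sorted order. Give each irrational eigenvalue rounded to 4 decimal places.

Each diagonal entry of L is the vertex degree and each off-diagonal entry is -1 where an edge is present, 0 otherwise; in the order [1, 2, 3, 4, 5, 6] the diagonal is [5, 5, 5, 5, 5, 5]. Diagonalising L (or applying a numerical eigensolver to the 6x6 matrix) gives the spectrum above. The single zero eigenvalue shows the graph is connected. The largest eigenvalue, 6, is at most the vertex count 6. The eigenvalues sum to 30, which equals trace(L) = 2|E|.

[0, 6, 6, 6, 6, 6]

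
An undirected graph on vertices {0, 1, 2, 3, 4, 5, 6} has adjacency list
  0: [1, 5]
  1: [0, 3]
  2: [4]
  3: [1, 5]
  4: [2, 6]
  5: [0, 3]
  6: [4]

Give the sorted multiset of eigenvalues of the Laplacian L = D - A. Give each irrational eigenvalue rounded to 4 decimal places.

[0, 0, 1, 2, 2, 3, 4]

Reading degrees in the order [0, 1, 2, 3, 4, 5, 6] gives [2, 2, 1, 2, 2, 2, 1]; set D = diag(2, 2, 1, 2, 2, 2, 1) and form L = D - A. The multiplicity of 0 as a Laplacian eigenvalue equals the number of connected components. The 2 zero eigenvalues correspond to the 2 connected components. The eigenvalues sum to 12, which equals trace(L) = 2|E|.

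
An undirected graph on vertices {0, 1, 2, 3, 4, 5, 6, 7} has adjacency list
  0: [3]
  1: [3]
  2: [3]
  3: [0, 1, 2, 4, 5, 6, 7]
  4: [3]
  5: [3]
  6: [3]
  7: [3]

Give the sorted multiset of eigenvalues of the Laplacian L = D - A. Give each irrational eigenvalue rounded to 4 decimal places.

Reading degrees in the order [0, 1, 2, 3, 4, 5, 6, 7] gives [1, 1, 1, 7, 1, 1, 1, 1]; set D = diag(1, 1, 1, 7, 1, 1, 1, 1) and form L = D - A. The multiplicity of 0 as a Laplacian eigenvalue equals the number of connected components. The single zero eigenvalue shows the graph is connected. The largest eigenvalue, 8, is at most the vertex count 8. There is one zero in the spectrum, matching the 1 component.

[0, 1, 1, 1, 1, 1, 1, 8]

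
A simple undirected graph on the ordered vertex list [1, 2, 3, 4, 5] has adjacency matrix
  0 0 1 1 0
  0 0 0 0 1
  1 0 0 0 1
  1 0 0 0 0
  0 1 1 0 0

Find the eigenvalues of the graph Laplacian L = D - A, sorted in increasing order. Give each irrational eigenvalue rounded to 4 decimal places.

With the vertex order [1, 2, 3, 4, 5], the degrees are [2, 1, 2, 1, 2], giving D = diag(2, 1, 2, 1, 2) and L = D - A. Diagonalising L (or applying a numerical eigensolver to the 5x5 matrix) gives the spectrum above. The single zero eigenvalue shows the graph is connected.

[0, 0.3820, 1.3820, 2.6180, 3.6180]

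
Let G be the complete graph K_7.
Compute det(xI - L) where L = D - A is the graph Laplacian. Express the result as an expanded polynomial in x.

The graph has 7 vertices and degree multiset [6, 6, 6, 6, 6, 6, 6]; D is the diagonal matrix of degrees and L = D - A. L has integer entries, so p(x) = det(xI - L) has integer coefficients. Expanding the determinant yields x^7 - 42x^6 + 735x^5 - 6860x^4 + 36015x^3 - 100842x^2 + 117649x. The constant term is 0 because L is singular (the all-ones vector lies in its kernel). There is one zero in the spectrum, matching the 1 component.

x^7 - 42x^6 + 735x^5 - 6860x^4 + 36015x^3 - 100842x^2 + 117649x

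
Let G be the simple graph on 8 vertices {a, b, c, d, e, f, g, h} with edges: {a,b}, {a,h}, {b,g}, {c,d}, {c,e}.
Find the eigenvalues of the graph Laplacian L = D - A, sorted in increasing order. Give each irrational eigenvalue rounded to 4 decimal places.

Reading degrees in the order [a, b, c, d, e, f, g, h] gives [2, 2, 2, 1, 1, 0, 1, 1]; set D = diag(2, 2, 2, 1, 1, 0, 1, 1) and form L = D - A. Since every row of L sums to 0, the all-ones vector is in the kernel and 0 is an eigenvalue. The 3 zero eigenvalues correspond to the 3 connected components. The eigenvalues sum to 10, which equals trace(L) = 2|E|.

[0, 0, 0, 0.5858, 1, 2, 3, 3.4142]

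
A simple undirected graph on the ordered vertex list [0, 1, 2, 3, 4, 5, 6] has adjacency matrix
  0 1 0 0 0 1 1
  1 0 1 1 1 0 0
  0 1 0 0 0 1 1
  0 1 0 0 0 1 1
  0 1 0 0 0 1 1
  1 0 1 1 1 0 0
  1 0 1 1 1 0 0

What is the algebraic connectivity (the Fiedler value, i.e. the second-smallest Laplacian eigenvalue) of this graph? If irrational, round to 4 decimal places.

With the vertex order [0, 1, 2, 3, 4, 5, 6], the degrees are [3, 4, 3, 3, 3, 4, 4], giving D = diag(3, 4, 3, 3, 3, 4, 4) and L = D - A. Computing the eigenvalues of L and sorting gives [0, 3, 3, 3, 4, 4, 7]. The Fiedler value lambda_2 = 3 is strictly positive, so the graph is connected. There is one zero in the spectrum, matching the 1 component. By the matrix-tree theorem the graph has (1/7) * product of the nonzero eigenvalues = 432 spanning trees.

3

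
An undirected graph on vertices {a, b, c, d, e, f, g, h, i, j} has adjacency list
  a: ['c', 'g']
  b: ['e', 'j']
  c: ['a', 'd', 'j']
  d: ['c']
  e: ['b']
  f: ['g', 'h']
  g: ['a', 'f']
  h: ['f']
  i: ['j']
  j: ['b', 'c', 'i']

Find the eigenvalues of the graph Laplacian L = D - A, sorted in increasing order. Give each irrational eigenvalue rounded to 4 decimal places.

[0, 0.1398, 0.4249, 0.6932, 1, 2, 2.2574, 3.1456, 3.6414, 4.6978]

Reading degrees in the order [a, b, c, d, e, f, g, h, i, j] gives [2, 2, 3, 1, 1, 2, 2, 1, 1, 3]; set D = diag(2, 2, 3, 1, 1, 2, 2, 1, 1, 3) and form L = D - A. Since every row of L sums to 0, the all-ones vector is in the kernel and 0 is an eigenvalue. The single zero eigenvalue shows the graph is connected. The eigenvalues sum to 18, which equals trace(L) = 2|E|. By the matrix-tree theorem the graph has (1/10) * product of the nonzero eigenvalues = 1 spanning tree.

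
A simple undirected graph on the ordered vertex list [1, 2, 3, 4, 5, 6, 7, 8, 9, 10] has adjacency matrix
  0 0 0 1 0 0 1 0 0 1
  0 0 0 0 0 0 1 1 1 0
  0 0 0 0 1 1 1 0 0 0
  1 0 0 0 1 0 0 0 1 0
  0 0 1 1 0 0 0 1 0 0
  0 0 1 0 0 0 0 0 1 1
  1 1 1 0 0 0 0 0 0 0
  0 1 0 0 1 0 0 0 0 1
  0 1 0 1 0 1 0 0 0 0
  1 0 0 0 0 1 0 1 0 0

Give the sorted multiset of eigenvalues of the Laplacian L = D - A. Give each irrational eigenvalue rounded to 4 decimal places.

[0, 2, 2, 2, 2, 2, 5, 5, 5, 5]

Reading degrees in the order [1, 2, 3, 4, 5, 6, 7, 8, 9, 10] gives [3, 3, 3, 3, 3, 3, 3, 3, 3, 3]; set D = diag(3, 3, 3, 3, 3, 3, 3, 3, 3, 3) and form L = D - A. Since every row of L sums to 0, the all-ones vector is in the kernel and 0 is an eigenvalue. The single zero eigenvalue shows the graph is connected. There is one zero in the spectrum, matching the 1 component. The largest eigenvalue, 5, is at most the vertex count 10.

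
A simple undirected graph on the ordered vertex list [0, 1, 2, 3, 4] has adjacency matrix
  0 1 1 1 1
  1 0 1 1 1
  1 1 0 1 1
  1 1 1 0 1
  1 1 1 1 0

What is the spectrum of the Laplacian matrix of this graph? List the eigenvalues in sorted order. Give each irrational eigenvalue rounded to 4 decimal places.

Reading degrees in the order [0, 1, 2, 3, 4] gives [4, 4, 4, 4, 4]; set D = diag(4, 4, 4, 4, 4) and form L = D - A. Diagonalising L (or applying a numerical eigensolver to the 5x5 matrix) gives the spectrum above. The single zero eigenvalue shows the graph is connected.

[0, 5, 5, 5, 5]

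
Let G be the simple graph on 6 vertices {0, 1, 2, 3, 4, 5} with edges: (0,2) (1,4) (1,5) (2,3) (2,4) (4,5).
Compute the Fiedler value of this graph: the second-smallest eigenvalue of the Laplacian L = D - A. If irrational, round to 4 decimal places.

0.4384

Reading degrees in the order [0, 1, 2, 3, 4, 5] gives [1, 2, 3, 1, 3, 2]; set D = diag(1, 2, 3, 1, 3, 2) and form L = D - A. Computing the eigenvalues of L and sorting gives [0, 0.4384, 1, 3, 3, 4.5616]. The Fiedler value lambda_2 = 0.4384 is strictly positive, so the graph is connected.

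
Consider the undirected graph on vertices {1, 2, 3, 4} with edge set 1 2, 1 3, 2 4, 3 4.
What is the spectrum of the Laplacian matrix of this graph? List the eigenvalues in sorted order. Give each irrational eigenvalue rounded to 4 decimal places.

With the vertex order [1, 2, 3, 4], the degrees are [2, 2, 2, 2], giving D = diag(2, 2, 2, 2) and L = D - A. The multiplicity of 0 as a Laplacian eigenvalue equals the number of connected components. The single zero eigenvalue shows the graph is connected.

[0, 2, 2, 4]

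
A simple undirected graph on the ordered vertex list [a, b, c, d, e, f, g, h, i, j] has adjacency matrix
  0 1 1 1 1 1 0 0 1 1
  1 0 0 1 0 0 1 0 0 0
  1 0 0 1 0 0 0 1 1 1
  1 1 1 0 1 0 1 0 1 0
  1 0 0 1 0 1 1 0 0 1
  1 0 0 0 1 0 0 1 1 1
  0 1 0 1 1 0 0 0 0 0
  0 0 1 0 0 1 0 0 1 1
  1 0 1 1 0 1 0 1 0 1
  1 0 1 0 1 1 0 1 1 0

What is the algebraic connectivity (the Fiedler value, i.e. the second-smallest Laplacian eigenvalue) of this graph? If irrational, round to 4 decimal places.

1.6674

With the vertex order [a, b, c, d, e, f, g, h, i, j], the degrees are [7, 3, 5, 6, 5, 5, 3, 4, 6, 6], giving D = diag(7, 3, 5, 6, 5, 5, 3, 4, 6, 6) and L = D - A. The smallest Laplacian eigenvalue is always 0. The next one, lambda_2 = 1.6674, measures how hard the graph is to disconnect: larger values mean better connectivity. By the matrix-tree theorem the graph has (1/10) * product of the nonzero eigenvalues = 215908 spanning trees.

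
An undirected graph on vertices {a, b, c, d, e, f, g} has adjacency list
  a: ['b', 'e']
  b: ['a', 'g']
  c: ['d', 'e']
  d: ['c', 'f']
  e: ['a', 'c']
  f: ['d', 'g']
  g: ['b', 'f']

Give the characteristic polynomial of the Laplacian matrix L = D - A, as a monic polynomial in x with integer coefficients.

Reading degrees in the order [a, b, c, d, e, f, g] gives [2, 2, 2, 2, 2, 2, 2]; set D = diag(2, 2, 2, 2, 2, 2, 2) and form L = D - A. L has integer entries, so p(x) = det(xI - L) has integer coefficients. Expanding the determinant yields x^7 - 14x^6 + 77x^5 - 210x^4 + 294x^3 - 196x^2 + 49x. Since p(0) = det(-L) = 0, x divides p(x). By the matrix-tree theorem the graph has (1/7) * product of the nonzero eigenvalues = 7 spanning trees.

x^7 - 14x^6 + 77x^5 - 210x^4 + 294x^3 - 196x^2 + 49x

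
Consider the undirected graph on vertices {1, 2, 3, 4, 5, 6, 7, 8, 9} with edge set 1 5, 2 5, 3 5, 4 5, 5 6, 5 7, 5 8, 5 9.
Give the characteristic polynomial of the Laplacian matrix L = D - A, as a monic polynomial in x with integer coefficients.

Each diagonal entry of L is the vertex degree and each off-diagonal entry is -1 where an edge is present, 0 otherwise; in the order [1, 2, 3, 4, 5, 6, 7, 8, 9] the diagonal is [1, 1, 1, 1, 8, 1, 1, 1, 1]. The eigenvalues of L are [0, 1, 1, 1, 1, 1, 1, 1, 9]; the characteristic polynomial is the product of (x - lambda_i), which multiplies out to x^9 - 16x^8 + 84x^7 - 224x^6 + 350x^5 - 336x^4 + 196x^3 - 64x^2 + 9x. The constant term is 0 because L is singular (the all-ones vector lies in its kernel). The largest eigenvalue, 9, is at most the vertex count 9. There is one zero in the spectrum, matching the 1 component.

x^9 - 16x^8 + 84x^7 - 224x^6 + 350x^5 - 336x^4 + 196x^3 - 64x^2 + 9x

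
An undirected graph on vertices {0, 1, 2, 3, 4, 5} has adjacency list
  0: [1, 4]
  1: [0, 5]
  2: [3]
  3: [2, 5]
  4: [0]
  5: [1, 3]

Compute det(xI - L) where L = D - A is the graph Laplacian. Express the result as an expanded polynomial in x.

x^6 - 10x^5 + 36x^4 - 56x^3 + 35x^2 - 6x

Reading degrees in the order [0, 1, 2, 3, 4, 5] gives [2, 2, 1, 2, 1, 2]; set D = diag(2, 2, 1, 2, 1, 2) and form L = D - A. Computing det(xI - L) by cofactor expansion (or equivalently via sum-over-permutations) gives x^6 - 10x^5 + 36x^4 - 56x^3 + 35x^2 - 6x. Since p(0) = det(-L) = 0, x divides p(x). There is one zero in the spectrum, matching the 1 component.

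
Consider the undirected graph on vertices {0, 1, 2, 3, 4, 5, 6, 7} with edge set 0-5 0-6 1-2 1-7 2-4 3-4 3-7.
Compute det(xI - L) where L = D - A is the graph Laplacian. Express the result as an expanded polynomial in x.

With the vertex order [0, 1, 2, 3, 4, 5, 6, 7], the degrees are [2, 2, 2, 2, 2, 1, 1, 2], giving D = diag(2, 2, 2, 2, 2, 1, 1, 2) and L = D - A. L has integer entries, so p(x) = det(xI - L) has integer coefficients. Expanding the determinant yields x^8 - 14x^7 + 78x^6 - 220x^5 + 330x^4 - 250x^3 + 75x^2. Since p(0) = det(-L) = 0, x divides p(x). The largest eigenvalue, 3.6180, is at most the vertex count 8.

x^8 - 14x^7 + 78x^6 - 220x^5 + 330x^4 - 250x^3 + 75x^2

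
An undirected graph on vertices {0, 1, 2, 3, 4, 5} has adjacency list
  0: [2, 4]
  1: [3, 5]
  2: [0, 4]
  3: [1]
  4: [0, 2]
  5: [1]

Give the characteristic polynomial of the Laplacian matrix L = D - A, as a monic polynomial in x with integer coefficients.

Each diagonal entry of L is the vertex degree and each off-diagonal entry is -1 where an edge is present, 0 otherwise; in the order [0, 1, 2, 3, 4, 5] the diagonal is [2, 2, 2, 1, 2, 1]. The eigenvalues of L are [0, 0, 1, 3, 3, 3]; the characteristic polynomial is the product of (x - lambda_i), which multiplies out to x^6 - 10x^5 + 36x^4 - 54x^3 + 27x^2. The coefficient of x^5 equals -trace(L) = -10, matching the sum of degrees. The largest eigenvalue, 3, is at most the vertex count 6. The eigenvalues sum to 10, which equals trace(L) = 2|E|.

x^6 - 10x^5 + 36x^4 - 54x^3 + 27x^2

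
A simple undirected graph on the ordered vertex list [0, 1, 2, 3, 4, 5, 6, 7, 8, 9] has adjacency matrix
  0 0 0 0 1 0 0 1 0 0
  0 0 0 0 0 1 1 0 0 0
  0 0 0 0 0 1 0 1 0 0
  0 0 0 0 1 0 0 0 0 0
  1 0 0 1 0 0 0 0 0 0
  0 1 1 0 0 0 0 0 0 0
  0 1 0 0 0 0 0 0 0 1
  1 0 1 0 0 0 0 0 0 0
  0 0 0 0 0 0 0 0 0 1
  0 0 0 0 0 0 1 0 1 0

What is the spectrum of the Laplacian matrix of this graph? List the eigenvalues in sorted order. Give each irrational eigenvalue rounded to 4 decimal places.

Each diagonal entry of L is the vertex degree and each off-diagonal entry is -1 where an edge is present, 0 otherwise; in the order [0, 1, 2, 3, 4, 5, 6, 7, 8, 9] the diagonal is [2, 2, 2, 1, 2, 2, 2, 2, 1, 2]. Since every row of L sums to 0, the all-ones vector is in the kernel and 0 is an eigenvalue. The single zero eigenvalue shows the graph is connected. The largest eigenvalue, 3.9021, is at most the vertex count 10.

[0, 0.0979, 0.3820, 0.8244, 1.3820, 2, 2.6180, 3.1756, 3.6180, 3.9021]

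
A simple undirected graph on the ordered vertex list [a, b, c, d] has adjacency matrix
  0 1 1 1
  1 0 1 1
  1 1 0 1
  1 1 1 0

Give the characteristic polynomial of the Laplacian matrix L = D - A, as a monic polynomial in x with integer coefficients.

Each diagonal entry of L is the vertex degree and each off-diagonal entry is -1 where an edge is present, 0 otherwise; in the order [a, b, c, d] the diagonal is [3, 3, 3, 3]. L has integer entries, so p(x) = det(xI - L) has integer coefficients. Expanding the determinant yields x^4 - 12x^3 + 48x^2 - 64x. The coefficient of x^3 equals -trace(L) = -12, matching the sum of degrees. The eigenvalues sum to 12, which equals trace(L) = 2|E|. By the matrix-tree theorem the graph has (1/4) * product of the nonzero eigenvalues = 16 spanning trees.

x^4 - 12x^3 + 48x^2 - 64x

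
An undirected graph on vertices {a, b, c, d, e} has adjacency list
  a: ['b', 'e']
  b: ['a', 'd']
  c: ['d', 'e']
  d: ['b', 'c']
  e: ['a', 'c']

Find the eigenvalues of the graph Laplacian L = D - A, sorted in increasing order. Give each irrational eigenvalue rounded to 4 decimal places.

With the vertex order [a, b, c, d, e], the degrees are [2, 2, 2, 2, 2], giving D = diag(2, 2, 2, 2, 2) and L = D - A. Since every row of L sums to 0, the all-ones vector is in the kernel and 0 is an eigenvalue. The single zero eigenvalue shows the graph is connected. The largest eigenvalue, 3.6180, is at most the vertex count 5. By the matrix-tree theorem the graph has (1/5) * product of the nonzero eigenvalues = 5 spanning trees.

[0, 1.3820, 1.3820, 3.6180, 3.6180]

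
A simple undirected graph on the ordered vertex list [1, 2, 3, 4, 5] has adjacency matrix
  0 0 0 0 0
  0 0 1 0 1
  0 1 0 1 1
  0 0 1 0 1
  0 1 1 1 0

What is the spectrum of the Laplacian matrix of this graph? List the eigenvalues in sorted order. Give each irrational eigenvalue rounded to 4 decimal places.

With the vertex order [1, 2, 3, 4, 5], the degrees are [0, 2, 3, 2, 3], giving D = diag(0, 2, 3, 2, 3) and L = D - A. The multiplicity of 0 as a Laplacian eigenvalue equals the number of connected components. The 2 zero eigenvalues correspond to the 2 connected components. The largest eigenvalue, 4, is at most the vertex count 5. The eigenvalues sum to 10, which equals trace(L) = 2|E|.

[0, 0, 2, 4, 4]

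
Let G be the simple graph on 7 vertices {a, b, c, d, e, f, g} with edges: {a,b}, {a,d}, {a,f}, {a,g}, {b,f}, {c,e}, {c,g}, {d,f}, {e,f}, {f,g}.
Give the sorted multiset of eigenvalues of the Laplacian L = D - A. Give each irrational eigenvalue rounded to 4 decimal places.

Each diagonal entry of L is the vertex degree and each off-diagonal entry is -1 where an edge is present, 0 otherwise; in the order [a, b, c, d, e, f, g] the diagonal is [4, 2, 2, 2, 2, 5, 3]. Since every row of L sums to 0, the all-ones vector is in the kernel and 0 is an eigenvalue. The single zero eigenvalue shows the graph is connected. The largest eigenvalue, 6.1458, is at most the vertex count 7.

[0, 1.0148, 2, 2.3474, 3.3425, 5.1494, 6.1458]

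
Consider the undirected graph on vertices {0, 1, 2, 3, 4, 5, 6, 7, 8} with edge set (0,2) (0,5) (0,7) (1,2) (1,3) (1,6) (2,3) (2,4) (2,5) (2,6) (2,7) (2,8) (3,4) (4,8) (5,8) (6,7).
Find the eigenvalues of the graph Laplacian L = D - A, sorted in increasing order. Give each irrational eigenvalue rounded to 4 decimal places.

With the vertex order [0, 1, 2, 3, 4, 5, 6, 7, 8], the degrees are [3, 3, 8, 3, 3, 3, 3, 3, 3], giving D = diag(3, 3, 8, 3, 3, 3, 3, 3, 3) and L = D - A. The multiplicity of 0 as a Laplacian eigenvalue equals the number of connected components. The single zero eigenvalue shows the graph is connected. By the matrix-tree theorem the graph has (1/9) * product of the nonzero eigenvalues = 2205 spanning trees.

[0, 1.5858, 1.5858, 3, 3, 4.4142, 4.4142, 5, 9]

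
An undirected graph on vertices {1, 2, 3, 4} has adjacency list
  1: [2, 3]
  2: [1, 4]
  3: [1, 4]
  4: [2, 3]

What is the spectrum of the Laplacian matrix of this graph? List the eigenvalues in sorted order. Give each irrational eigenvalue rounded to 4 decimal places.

With the vertex order [1, 2, 3, 4], the degrees are [2, 2, 2, 2], giving D = diag(2, 2, 2, 2) and L = D - A. Diagonalising L (or applying a numerical eigensolver to the 4x4 matrix) gives the spectrum above. The single zero eigenvalue shows the graph is connected.

[0, 2, 2, 4]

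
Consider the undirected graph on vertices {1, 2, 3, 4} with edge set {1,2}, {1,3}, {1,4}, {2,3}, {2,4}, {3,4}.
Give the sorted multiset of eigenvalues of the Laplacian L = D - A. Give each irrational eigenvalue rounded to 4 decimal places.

[0, 4, 4, 4]

Each diagonal entry of L is the vertex degree and each off-diagonal entry is -1 where an edge is present, 0 otherwise; in the order [1, 2, 3, 4] the diagonal is [3, 3, 3, 3]. L is symmetric positive semidefinite, so every eigenvalue is real and nonnegative. The single zero eigenvalue shows the graph is connected.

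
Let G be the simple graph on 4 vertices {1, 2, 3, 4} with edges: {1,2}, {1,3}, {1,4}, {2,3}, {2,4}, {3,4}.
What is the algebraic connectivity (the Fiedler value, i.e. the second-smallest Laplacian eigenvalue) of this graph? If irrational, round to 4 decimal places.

With the vertex order [1, 2, 3, 4], the degrees are [3, 3, 3, 3], giving D = diag(3, 3, 3, 3) and L = D - A. The sorted Laplacian eigenvalues are [0, 4, 4, 4]; the algebraic connectivity is the second entry, 4. By the matrix-tree theorem the graph has (1/4) * product of the nonzero eigenvalues = 16 spanning trees.

4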